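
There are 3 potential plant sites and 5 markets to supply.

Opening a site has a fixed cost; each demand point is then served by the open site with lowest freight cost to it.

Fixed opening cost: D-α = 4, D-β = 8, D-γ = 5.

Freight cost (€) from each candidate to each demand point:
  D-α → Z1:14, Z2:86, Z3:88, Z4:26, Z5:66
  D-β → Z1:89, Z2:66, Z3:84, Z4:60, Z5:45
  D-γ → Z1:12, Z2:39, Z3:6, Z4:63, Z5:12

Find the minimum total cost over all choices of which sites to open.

Open {D-α, D-γ}: assign each demand point to its cheapest open site.
  Z1→D-γ 12, Z2→D-γ 39, Z3→D-γ 6, Z4→D-α 26, Z5→D-γ 12
  freight cost 95, fixed 9 → total 104.
Compare {D-α, D-β, D-γ}: freight cost 95 + fixed 17 = 112.
Compare {D-γ}: freight cost 132 + fixed 5 = 137.
Compare {D-β, D-γ}: freight cost 129 + fixed 13 = 142.
All other subsets cost ≥ 112. Minimum total cost: 104.

104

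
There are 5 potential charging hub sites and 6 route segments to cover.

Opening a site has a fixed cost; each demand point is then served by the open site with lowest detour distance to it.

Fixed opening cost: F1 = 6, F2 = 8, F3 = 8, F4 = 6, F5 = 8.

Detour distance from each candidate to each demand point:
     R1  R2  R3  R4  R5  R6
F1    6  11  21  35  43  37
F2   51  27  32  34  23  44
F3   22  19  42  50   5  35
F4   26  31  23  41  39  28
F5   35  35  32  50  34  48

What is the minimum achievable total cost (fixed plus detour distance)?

126

Open {F1, F3, F4}: assign each demand point to its cheapest open site.
  R1→F1 6, R2→F1 11, R3→F1 21, R4→F1 35, R5→F3 5, R6→F4 28
  detour distance 106, fixed 20 → total 126.
Compare {F1, F3}: detour distance 113 + fixed 14 = 127.
Compare {F1, F2, F3, F4}: detour distance 105 + fixed 28 = 133.
Compare {F1, F2, F3}: detour distance 112 + fixed 22 = 134.
All other subsets cost ≥ 127. Minimum total cost: 126.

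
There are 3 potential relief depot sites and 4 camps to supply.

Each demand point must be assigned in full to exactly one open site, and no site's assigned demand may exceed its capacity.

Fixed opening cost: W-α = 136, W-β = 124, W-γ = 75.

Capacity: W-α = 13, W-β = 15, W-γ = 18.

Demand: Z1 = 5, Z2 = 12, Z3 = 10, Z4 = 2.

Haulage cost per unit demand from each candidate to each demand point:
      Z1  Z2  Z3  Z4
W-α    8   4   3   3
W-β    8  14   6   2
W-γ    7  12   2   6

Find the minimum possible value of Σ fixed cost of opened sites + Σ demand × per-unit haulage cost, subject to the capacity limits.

326

Open {W-α, W-γ}; cheapest assignment that respects the capacities:
  W-α (cap 13, load 12): Z2 — cost 12×4 = 48
  W-γ (cap 18, load 17): Z1, Z3, Z4 — cost 5×7 + 10×2 + 2×6 = 67
  Shipping 115, fixed 211 → total 326.
  Any other capacity-feasible assignment to {W-α, W-γ} ships for at least 115.
Compare {W-β, W-γ}: its best feasible assignment gives total 426.
Compare {W-α, W-β, W-γ}: its best feasible assignment gives total 442.
Every other set of open sites that can feasibly serve all demand totals ≥ 426 even under its best assignment. Minimum: 326.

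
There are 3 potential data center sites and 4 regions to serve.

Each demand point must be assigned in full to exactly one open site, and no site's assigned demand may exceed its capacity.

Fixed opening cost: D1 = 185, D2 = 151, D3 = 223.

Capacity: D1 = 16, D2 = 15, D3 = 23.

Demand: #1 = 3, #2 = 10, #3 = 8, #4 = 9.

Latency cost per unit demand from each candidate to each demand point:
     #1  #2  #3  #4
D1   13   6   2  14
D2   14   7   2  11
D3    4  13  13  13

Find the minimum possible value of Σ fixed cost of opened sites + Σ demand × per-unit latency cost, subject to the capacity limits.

Open {D2, D3}; cheapest assignment that respects the capacities:
  D2 (cap 15, load 8): #3 — cost 8×2 = 16
  D3 (cap 23, load 22): #1, #2, #4 — cost 3×4 + 10×13 + 9×13 = 259
  Shipping 275, fixed 374 → total 649.
  Any other capacity-feasible assignment to {D2, D3} ships for at least 275.
Compare {D1, D3}: its best feasible assignment gives total 683.
Compare {D1, D2, D3}: its best feasible assignment gives total 764.
Every other set of open sites that can feasibly serve all demand totals ≥ 683 even under its best assignment. Minimum: 649.

649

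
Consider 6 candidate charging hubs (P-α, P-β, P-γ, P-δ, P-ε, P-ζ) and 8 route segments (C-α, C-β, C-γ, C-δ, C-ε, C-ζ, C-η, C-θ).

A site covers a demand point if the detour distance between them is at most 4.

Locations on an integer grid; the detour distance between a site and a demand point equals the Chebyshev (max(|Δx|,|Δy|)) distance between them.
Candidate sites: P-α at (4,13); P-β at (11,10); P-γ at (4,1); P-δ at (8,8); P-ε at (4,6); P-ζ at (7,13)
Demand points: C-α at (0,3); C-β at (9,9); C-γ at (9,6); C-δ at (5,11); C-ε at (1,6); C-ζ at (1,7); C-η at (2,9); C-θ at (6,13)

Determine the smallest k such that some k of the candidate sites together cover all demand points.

3

Coverage sets (demand points within 4 of each site):
  P-α: {C-δ, C-η, C-θ}
  P-β: {C-β, C-γ}
  P-γ: {C-α}
  P-δ: {C-β, C-γ, C-δ}
  P-ε: {C-α, C-ε, C-ζ, C-η}
  P-ζ: {C-β, C-δ, C-θ}
No 2 sites suffice: every size-2 union leaves at least one demand point uncovered.
But {P-α, P-β, P-ε} covers everything, so the minimum is 3.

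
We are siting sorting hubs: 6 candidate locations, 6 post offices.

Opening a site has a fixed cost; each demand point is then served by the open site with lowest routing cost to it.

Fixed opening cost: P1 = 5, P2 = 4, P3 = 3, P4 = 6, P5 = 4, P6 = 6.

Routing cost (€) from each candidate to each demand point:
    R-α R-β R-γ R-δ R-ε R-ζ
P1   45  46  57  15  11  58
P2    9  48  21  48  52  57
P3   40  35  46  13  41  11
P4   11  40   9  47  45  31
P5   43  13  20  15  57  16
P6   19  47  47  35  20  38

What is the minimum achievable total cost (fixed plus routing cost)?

86

Open {P1, P3, P4, P5}: assign each demand point to its cheapest open site.
  R-α→P4 11, R-β→P5 13, R-γ→P4 9, R-δ→P3 13, R-ε→P1 11, R-ζ→P3 11
  routing cost 68, fixed 18 → total 86.
Compare {P1, P2, P3, P4, P5}: routing cost 66 + fixed 22 = 88.
Compare {P1, P4, P5}: routing cost 75 + fixed 15 = 90.
Compare {P1, P2, P4, P5}: routing cost 73 + fixed 19 = 92.
All other subsets cost ≥ 88. Minimum total cost: 86.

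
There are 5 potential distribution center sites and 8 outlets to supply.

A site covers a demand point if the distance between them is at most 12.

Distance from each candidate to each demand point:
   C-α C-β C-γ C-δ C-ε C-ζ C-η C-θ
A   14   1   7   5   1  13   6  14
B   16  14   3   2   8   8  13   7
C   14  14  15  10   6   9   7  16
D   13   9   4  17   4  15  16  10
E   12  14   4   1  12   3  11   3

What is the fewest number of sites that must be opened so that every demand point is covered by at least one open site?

Coverage sets (demand points within 12 of each site):
  A: {C-β, C-γ, C-δ, C-ε, C-η}
  B: {C-γ, C-δ, C-ε, C-ζ, C-θ}
  C: {C-δ, C-ε, C-ζ, C-η}
  D: {C-β, C-γ, C-ε, C-θ}
  E: {C-α, C-γ, C-δ, C-ε, C-ζ, C-η, C-θ}
No single site covers all 8 demand points.
But {A, E} covers everything, so the minimum is 2.

2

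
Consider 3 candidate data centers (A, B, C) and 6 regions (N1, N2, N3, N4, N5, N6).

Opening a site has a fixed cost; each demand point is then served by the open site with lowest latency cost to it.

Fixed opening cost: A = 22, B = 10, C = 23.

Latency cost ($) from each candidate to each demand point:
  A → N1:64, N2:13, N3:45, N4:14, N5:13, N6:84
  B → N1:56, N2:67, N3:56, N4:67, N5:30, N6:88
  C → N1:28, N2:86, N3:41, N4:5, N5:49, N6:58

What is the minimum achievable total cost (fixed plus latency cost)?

203

Open {A, C}: assign each demand point to its cheapest open site.
  N1→C 28, N2→A 13, N3→C 41, N4→C 5, N5→A 13, N6→C 58
  latency cost 158, fixed 45 → total 203.
Compare {A, B, C}: latency cost 158 + fixed 55 = 213.
Compare {A}: latency cost 233 + fixed 22 = 255.
Compare {A, B}: latency cost 225 + fixed 32 = 257.
All other subsets cost ≥ 213. Minimum total cost: 203.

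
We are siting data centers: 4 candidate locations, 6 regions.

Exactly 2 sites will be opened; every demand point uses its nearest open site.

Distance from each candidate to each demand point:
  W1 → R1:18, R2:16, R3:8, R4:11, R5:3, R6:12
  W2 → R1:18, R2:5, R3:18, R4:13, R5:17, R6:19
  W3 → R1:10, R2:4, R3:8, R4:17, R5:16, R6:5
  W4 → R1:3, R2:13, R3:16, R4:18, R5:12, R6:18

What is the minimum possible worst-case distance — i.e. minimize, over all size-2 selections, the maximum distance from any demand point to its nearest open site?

Open {W1, W3}.
  Farthest demand point is R4 at distance 11 (to W1); all others are ≤ 11.
With {W1, W4} the worst case is 13.
With {W2, W3} the worst case is 16.
No size-2 selection achieves below 11.

11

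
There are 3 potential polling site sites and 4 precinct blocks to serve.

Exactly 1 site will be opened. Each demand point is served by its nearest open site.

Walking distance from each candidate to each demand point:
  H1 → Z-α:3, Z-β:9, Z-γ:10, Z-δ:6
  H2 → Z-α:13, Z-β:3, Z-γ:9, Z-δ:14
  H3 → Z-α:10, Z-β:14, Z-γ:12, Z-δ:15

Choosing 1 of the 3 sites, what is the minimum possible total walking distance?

Open {H1}.
  Z-α→H1 3, Z-β→H1 9, Z-γ→H1 10, Z-δ→H1 6  ⇒ total 28.
Compare {H2}: total 39.
Compare {H3}: total 51.

28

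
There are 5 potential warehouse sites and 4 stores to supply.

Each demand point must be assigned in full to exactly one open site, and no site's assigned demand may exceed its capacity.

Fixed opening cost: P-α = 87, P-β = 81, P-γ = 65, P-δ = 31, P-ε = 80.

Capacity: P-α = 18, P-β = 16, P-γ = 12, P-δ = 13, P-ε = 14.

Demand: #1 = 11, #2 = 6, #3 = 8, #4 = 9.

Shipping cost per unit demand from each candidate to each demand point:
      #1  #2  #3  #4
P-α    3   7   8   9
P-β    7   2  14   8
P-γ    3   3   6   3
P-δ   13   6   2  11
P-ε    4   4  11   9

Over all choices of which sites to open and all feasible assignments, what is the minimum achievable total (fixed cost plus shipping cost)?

301

Open {P-α, P-γ, P-δ}; cheapest assignment that respects the capacities:
  P-α (cap 18, load 17): #1, #2 — cost 11×3 + 6×7 = 75
  P-γ (cap 12, load 9): #4 — cost 9×3 = 27
  P-δ (cap 13, load 8): #3 — cost 8×2 = 16
  Shipping 118, fixed 183 → total 301.
  Any other capacity-feasible assignment to {P-α, P-γ, P-δ} ships for at least 118.
Compare {P-β, P-γ, P-δ}: its best feasible assignment gives total 310.
Compare {P-α, P-β, P-δ}: its best feasible assignment gives total 332.
Every other set of open sites that can feasibly serve all demand totals ≥ 310 even under its best assignment. Minimum: 301.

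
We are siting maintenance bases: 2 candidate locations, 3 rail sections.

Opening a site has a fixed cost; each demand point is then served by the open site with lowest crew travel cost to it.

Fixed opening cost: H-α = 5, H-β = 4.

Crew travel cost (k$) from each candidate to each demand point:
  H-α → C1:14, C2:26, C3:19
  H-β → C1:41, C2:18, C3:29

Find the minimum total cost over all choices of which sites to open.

60

Open {H-α, H-β}: assign each demand point to its cheapest open site.
  C1→H-α 14, C2→H-β 18, C3→H-α 19
  crew travel cost 51, fixed 9 → total 60.
Compare {H-α}: crew travel cost 59 + fixed 5 = 64.
Compare {H-β}: crew travel cost 88 + fixed 4 = 92.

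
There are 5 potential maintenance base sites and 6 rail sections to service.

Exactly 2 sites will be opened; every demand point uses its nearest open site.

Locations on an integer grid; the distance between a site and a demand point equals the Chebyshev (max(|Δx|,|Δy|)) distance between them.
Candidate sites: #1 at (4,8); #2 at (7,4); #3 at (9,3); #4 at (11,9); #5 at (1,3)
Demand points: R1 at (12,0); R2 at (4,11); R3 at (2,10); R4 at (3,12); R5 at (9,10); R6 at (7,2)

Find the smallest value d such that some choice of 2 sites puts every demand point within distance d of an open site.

5

Open {#1, #2}.
  Farthest demand point is R1 at distance 5 (to #2); all others are ≤ 5.
With {#1, #3} the worst case is 5.
With {#1, #4} the worst case is 8.
No size-2 selection achieves below 5.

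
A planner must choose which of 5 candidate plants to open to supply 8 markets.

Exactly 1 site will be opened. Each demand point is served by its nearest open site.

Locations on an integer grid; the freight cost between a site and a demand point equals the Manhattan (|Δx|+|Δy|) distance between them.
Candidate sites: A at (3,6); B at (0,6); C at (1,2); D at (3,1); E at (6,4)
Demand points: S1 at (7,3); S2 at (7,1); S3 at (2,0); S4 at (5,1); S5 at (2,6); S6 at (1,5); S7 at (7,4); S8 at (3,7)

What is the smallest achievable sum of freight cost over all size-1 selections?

Open {E}.
  S1→E 2, S2→E 4, S3→E 8, S4→E 4, S5→E 6, S6→E 6, S7→E 1, S8→E 6  ⇒ total 37.
Compare {D}: total 39.
Compare {A}: total 41.
No size-1 selection does better; minimum is 37.

37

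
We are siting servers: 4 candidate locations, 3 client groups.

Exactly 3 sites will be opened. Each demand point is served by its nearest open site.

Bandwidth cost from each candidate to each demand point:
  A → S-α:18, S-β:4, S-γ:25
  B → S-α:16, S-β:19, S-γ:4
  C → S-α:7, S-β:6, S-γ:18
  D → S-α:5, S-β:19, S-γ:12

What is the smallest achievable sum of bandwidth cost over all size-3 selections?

13

Open {A, B, D}.
  S-α→D 5, S-β→A 4, S-γ→B 4  ⇒ total 13.
Compare {A, B, C}: total 15.
Compare {B, C, D}: total 15.
No size-3 selection does better; minimum is 13.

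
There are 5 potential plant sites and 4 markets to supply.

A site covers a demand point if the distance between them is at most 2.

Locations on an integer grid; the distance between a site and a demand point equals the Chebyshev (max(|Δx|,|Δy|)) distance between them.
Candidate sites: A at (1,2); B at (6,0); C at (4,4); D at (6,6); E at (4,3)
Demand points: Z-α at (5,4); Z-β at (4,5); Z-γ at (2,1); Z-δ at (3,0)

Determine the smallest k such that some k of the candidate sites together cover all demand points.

2

Coverage sets (demand points within 2 of each site):
  A: {Z-γ, Z-δ}
  B: {}
  C: {Z-α, Z-β}
  D: {Z-α, Z-β}
  E: {Z-α, Z-β, Z-γ}
No single site covers all 4 demand points.
But {A, C} covers everything, so the minimum is 2.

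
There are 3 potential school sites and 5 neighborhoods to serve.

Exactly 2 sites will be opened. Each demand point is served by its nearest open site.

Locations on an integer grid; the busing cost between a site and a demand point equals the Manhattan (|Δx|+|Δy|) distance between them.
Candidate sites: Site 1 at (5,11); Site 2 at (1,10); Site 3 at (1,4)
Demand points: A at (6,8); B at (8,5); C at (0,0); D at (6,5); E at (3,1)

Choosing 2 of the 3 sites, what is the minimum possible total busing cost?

Open {Site 1, Site 3}.
  A→Site 1 4, B→Site 3 8, C→Site 3 5, D→Site 3 6, E→Site 3 5  ⇒ total 28.
Compare {Site 2, Site 3}: total 31.
Compare {Site 1, Site 2}: total 42.

28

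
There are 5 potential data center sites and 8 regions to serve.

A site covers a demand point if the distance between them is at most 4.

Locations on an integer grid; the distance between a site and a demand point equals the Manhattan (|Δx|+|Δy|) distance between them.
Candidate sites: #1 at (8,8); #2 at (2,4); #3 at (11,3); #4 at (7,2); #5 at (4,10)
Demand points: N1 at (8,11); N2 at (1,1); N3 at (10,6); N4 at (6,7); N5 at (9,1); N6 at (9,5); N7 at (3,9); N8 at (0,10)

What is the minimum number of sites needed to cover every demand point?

4

Coverage sets (demand points within 4 of each site):
  #1: {N1, N3, N4, N6}
  #2: {N2}
  #3: {N3, N5, N6}
  #4: {N5}
  #5: {N7, N8}
No 3 sites suffice: every size-3 union leaves at least one demand point uncovered.
But {#1, #2, #3, #5} covers everything, so the minimum is 4.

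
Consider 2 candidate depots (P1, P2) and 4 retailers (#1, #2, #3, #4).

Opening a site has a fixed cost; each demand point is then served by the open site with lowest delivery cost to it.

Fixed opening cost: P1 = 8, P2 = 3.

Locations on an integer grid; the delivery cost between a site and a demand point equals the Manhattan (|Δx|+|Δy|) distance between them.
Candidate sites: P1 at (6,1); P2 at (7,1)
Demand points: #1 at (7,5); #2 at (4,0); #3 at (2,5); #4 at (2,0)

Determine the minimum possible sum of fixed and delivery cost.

Open {P2}: assign each demand point to its cheapest open site.
  #1→P2 4, #2→P2 4, #3→P2 9, #4→P2 6
  delivery cost 23, fixed 3 → total 26.
Compare {P1}: delivery cost 21 + fixed 8 = 29.
Compare {P1, P2}: delivery cost 20 + fixed 11 = 31.

26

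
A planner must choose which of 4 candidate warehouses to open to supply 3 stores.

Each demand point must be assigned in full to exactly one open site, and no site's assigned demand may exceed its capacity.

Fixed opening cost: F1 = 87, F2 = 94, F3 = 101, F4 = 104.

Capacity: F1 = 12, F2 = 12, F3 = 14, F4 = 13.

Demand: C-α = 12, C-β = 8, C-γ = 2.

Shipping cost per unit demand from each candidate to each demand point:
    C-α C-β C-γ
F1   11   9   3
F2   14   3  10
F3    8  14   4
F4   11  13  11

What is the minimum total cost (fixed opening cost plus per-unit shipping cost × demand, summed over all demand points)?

Open {F2, F3}; cheapest assignment that respects the capacities:
  F2 (cap 12, load 8): C-β — cost 8×3 = 24
  F3 (cap 14, load 14): C-α, C-γ — cost 12×8 + 2×4 = 104
  Shipping 128, fixed 195 → total 323.
  Any other capacity-feasible assignment to {F2, F3} ships for at least 128.
Compare {F1, F2}: its best feasible assignment gives total 357.
Compare {F1, F3}: its best feasible assignment gives total 362.
Every other set of open sites that can feasibly serve all demand totals ≥ 357 even under its best assignment. Minimum: 323.

323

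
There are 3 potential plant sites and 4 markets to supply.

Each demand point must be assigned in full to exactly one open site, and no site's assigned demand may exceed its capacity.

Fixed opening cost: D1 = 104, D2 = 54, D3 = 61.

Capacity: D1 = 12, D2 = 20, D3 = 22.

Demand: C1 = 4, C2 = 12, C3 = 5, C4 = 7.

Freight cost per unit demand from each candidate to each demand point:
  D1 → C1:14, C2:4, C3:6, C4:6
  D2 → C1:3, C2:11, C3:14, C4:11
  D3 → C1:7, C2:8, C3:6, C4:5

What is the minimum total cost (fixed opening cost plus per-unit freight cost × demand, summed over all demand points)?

306

Open {D1, D3}; cheapest assignment that respects the capacities:
  D1 (cap 12, load 12): C2 — cost 12×4 = 48
  D3 (cap 22, load 16): C1, C3, C4 — cost 4×7 + 5×6 + 7×5 = 93
  Shipping 141, fixed 165 → total 306.
  Any other capacity-feasible assignment to {D1, D3} ships for at least 141.
Compare {D2, D3}: its best feasible assignment gives total 324.
Compare {D1, D2, D3}: its best feasible assignment gives total 344.
Every other set of open sites that can feasibly serve all demand totals ≥ 324 even under its best assignment. Minimum: 306.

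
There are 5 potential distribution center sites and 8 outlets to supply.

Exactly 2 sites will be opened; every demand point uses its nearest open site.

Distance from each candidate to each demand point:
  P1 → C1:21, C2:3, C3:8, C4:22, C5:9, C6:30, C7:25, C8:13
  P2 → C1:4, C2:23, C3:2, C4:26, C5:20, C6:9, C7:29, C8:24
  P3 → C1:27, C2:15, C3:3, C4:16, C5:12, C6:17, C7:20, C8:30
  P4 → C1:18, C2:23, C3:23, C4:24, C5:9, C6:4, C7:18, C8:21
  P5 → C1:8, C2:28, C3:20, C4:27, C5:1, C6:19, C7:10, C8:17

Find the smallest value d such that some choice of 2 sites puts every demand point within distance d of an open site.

17

Open {P3, P5}.
  Farthest demand point is C6 at distance 17 (to P3); all others are ≤ 17.
With {P1, P3} the worst case is 21.
With {P3, P4} the worst case is 21.
No size-2 selection achieves below 17.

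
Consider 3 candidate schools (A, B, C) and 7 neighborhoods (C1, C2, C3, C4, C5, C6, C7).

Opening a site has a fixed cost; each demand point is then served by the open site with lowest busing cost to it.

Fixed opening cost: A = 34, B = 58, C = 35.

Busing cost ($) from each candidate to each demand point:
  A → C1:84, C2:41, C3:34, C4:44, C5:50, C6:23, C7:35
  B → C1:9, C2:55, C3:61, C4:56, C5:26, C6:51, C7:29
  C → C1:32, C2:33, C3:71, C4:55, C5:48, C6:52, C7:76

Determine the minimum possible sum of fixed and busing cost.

Open {A, B}: assign each demand point to its cheapest open site.
  C1→B 9, C2→A 41, C3→A 34, C4→A 44, C5→B 26, C6→A 23, C7→B 29
  busing cost 206, fixed 92 → total 298.
Compare {A, C}: busing cost 249 + fixed 69 = 318.
Compare {A, B, C}: busing cost 198 + fixed 127 = 325.
Compare {A}: busing cost 311 + fixed 34 = 345.
All other subsets cost ≥ 318. Minimum total cost: 298.

298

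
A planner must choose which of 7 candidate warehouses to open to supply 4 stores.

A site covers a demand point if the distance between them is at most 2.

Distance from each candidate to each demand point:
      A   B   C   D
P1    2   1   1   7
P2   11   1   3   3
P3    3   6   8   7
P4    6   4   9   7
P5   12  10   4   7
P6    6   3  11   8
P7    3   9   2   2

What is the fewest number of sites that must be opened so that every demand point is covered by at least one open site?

2

Coverage sets (demand points within 2 of each site):
  P1: {A, B, C}
  P2: {B}
  P3: {}
  P4: {}
  P5: {}
  P6: {}
  P7: {C, D}
No single site covers all 4 demand points.
But {P1, P7} covers everything, so the minimum is 2.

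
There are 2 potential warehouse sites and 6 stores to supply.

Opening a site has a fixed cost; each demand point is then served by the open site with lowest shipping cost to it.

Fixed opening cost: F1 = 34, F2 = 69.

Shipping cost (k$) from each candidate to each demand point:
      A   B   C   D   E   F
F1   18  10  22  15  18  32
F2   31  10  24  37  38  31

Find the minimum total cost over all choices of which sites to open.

149

Open {F1}: assign each demand point to its cheapest open site.
  A→F1 18, B→F1 10, C→F1 22, D→F1 15, E→F1 18, F→F1 32
  shipping cost 115, fixed 34 → total 149.
Compare {F1, F2}: shipping cost 114 + fixed 103 = 217.
Compare {F2}: shipping cost 171 + fixed 69 = 240.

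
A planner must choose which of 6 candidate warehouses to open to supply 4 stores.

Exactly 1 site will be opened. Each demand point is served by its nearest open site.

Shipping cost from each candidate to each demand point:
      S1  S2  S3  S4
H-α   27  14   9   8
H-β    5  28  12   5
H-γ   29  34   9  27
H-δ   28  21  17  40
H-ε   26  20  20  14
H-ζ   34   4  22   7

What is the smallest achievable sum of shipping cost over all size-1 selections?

Open {H-β}.
  S1→H-β 5, S2→H-β 28, S3→H-β 12, S4→H-β 5  ⇒ total 50.
Compare {H-α}: total 58.
Compare {H-ζ}: total 67.
No size-1 selection does better; minimum is 50.

50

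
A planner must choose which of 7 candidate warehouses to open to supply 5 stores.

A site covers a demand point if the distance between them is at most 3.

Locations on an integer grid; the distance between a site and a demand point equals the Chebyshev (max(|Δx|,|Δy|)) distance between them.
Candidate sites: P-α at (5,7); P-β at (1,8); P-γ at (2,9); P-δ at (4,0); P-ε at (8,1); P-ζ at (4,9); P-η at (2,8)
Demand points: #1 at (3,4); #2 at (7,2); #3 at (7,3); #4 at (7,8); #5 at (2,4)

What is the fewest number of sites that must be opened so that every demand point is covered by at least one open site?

Coverage sets (demand points within 3 of each site):
  P-α: {#1, #4, #5}
  P-β: {}
  P-γ: {}
  P-δ: {#2, #3}
  P-ε: {#2, #3}
  P-ζ: {#4}
  P-η: {}
No single site covers all 5 demand points.
But {P-α, P-δ} covers everything, so the minimum is 2.

2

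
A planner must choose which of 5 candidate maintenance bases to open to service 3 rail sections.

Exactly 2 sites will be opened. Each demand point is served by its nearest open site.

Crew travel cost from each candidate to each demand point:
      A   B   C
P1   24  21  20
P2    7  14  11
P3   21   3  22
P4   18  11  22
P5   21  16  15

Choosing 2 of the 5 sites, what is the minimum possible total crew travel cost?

21

Open {P2, P3}.
  A→P2 7, B→P3 3, C→P2 11  ⇒ total 21.
Compare {P2, P4}: total 29.
Compare {P1, P2}: total 32.
No size-2 selection does better; minimum is 21.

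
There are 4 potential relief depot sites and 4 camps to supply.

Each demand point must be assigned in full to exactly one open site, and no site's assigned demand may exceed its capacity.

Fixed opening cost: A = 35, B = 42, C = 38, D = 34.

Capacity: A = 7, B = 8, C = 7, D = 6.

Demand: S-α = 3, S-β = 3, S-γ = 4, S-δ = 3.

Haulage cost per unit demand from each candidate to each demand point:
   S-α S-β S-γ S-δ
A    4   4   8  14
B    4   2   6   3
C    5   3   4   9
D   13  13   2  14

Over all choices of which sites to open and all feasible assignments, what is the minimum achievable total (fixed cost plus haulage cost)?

Open {B, C}; cheapest assignment that respects the capacities:
  B (cap 8, load 6): S-α, S-δ — cost 3×4 + 3×3 = 21
  C (cap 7, load 7): S-β, S-γ — cost 3×3 + 4×4 = 25
  Shipping 46, fixed 80 → total 126.
  Any other capacity-feasible assignment to {B, C} ships for at least 46.
Compare {A, B}: its best feasible assignment gives total 134.
Compare {A, C}: its best feasible assignment gives total 140.
Every other set of open sites that can feasibly serve all demand totals ≥ 134 even under its best assignment. Minimum: 126.

126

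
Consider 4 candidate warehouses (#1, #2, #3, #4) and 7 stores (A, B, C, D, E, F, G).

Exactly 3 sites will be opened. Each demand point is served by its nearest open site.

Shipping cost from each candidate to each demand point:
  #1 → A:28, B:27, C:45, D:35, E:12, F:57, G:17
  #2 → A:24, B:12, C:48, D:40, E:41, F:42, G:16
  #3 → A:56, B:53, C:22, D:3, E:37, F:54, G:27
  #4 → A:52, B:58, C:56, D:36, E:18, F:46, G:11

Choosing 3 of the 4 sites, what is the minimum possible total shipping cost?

131

Open {#1, #2, #3}.
  A→#2 24, B→#2 12, C→#3 22, D→#3 3, E→#1 12, F→#2 42, G→#2 16  ⇒ total 131.
Compare {#2, #3, #4}: total 132.
Compare {#1, #3, #4}: total 149.
No size-3 selection does better; minimum is 131.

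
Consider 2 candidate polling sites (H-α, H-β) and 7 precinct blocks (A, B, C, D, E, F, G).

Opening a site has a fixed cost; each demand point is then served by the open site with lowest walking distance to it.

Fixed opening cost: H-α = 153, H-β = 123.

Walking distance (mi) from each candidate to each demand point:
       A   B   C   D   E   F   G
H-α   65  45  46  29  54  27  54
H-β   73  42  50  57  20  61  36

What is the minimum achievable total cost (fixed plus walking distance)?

462

Open {H-β}: assign each demand point to its cheapest open site.
  A→H-β 73, B→H-β 42, C→H-β 50, D→H-β 57, E→H-β 20, F→H-β 61, G→H-β 36
  walking distance 339, fixed 123 → total 462.
Compare {H-α}: walking distance 320 + fixed 153 = 473.
Compare {H-α, H-β}: walking distance 265 + fixed 276 = 541.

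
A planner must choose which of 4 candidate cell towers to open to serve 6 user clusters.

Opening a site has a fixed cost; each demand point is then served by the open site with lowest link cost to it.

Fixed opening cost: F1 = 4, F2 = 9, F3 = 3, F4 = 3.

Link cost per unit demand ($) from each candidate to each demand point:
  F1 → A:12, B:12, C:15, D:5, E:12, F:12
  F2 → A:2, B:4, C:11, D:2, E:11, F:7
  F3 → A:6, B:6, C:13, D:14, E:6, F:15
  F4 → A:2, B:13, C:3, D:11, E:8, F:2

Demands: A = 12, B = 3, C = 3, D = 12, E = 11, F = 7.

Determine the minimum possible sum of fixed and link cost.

Open {F2, F3, F4}: assign each demand point to its cheapest open site.
  A→F2 12×2=24, B→F2 3×4=12, C→F4 3×3=9, D→F2 12×2=24, E→F3 11×6=66, F→F4 7×2=14
  link cost 149, fixed 15 → total 164.
Compare {F1, F2, F3, F4}: link cost 149 + fixed 19 = 168.
Compare {F2, F4}: link cost 171 + fixed 12 = 183.
Compare {F1, F2, F4}: link cost 171 + fixed 16 = 187.
All other subsets cost ≥ 168. Minimum total cost: 164.

164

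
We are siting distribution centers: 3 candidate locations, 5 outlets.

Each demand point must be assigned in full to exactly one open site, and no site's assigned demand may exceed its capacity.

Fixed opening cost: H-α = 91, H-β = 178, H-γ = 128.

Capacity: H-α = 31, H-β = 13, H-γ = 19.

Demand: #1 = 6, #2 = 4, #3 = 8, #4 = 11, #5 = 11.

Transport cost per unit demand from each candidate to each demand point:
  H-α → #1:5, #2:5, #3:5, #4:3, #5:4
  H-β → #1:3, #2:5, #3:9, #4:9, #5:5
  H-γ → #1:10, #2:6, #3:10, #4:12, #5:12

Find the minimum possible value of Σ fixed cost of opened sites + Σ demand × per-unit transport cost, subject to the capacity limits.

420

Open {H-α, H-γ}; cheapest assignment that respects the capacities:
  H-α (cap 31, load 30): #3, #4, #5 — cost 8×5 + 11×3 + 11×4 = 117
  H-γ (cap 19, load 10): #1, #2 — cost 6×10 + 4×6 = 84
  Shipping 201, fixed 219 → total 420.
  Any other capacity-feasible assignment to {H-α, H-γ} ships for at least 201.
Compare {H-α, H-β}: its best feasible assignment gives total 424.
Compare {H-α, H-β, H-γ}: its best feasible assignment gives total 552.
Every other set of open sites that can feasibly serve all demand totals ≥ 424 even under its best assignment. Minimum: 420.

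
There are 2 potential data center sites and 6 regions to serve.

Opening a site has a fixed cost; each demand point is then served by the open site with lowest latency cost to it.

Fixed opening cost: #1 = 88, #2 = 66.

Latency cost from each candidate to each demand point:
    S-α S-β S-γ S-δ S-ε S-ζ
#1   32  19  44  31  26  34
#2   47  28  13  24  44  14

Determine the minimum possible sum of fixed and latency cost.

236

Open {#2}: assign each demand point to its cheapest open site.
  S-α→#2 47, S-β→#2 28, S-γ→#2 13, S-δ→#2 24, S-ε→#2 44, S-ζ→#2 14
  latency cost 170, fixed 66 → total 236.
Compare {#1}: latency cost 186 + fixed 88 = 274.
Compare {#1, #2}: latency cost 128 + fixed 154 = 282.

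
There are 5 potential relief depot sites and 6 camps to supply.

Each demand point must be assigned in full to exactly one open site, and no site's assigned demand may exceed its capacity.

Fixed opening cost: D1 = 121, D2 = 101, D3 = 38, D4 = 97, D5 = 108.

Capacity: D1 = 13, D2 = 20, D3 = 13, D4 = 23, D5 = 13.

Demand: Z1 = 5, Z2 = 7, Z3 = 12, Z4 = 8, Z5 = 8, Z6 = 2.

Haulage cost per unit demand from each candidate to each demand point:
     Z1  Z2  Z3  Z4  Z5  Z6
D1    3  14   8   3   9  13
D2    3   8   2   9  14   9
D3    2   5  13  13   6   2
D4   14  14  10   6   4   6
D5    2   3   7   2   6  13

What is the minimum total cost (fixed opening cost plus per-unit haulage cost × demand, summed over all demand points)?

394

Open {D2, D3, D4}; cheapest assignment that respects the capacities:
  D2 (cap 20, load 17): Z1, Z3 — cost 5×3 + 12×2 = 39
  D3 (cap 13, load 9): Z2, Z6 — cost 7×5 + 2×2 = 39
  D4 (cap 23, load 16): Z4, Z5 — cost 8×6 + 8×4 = 80
  Shipping 158, fixed 236 → total 394.
  Any other capacity-feasible assignment to {D2, D3, D4} ships for at least 158.
Compare {D2, D3, D5}: its best feasible assignment gives total 405.
Compare {D1, D2, D3}: its best feasible assignment gives total 431.
Every other set of open sites that can feasibly serve all demand totals ≥ 405 even under its best assignment. Minimum: 394.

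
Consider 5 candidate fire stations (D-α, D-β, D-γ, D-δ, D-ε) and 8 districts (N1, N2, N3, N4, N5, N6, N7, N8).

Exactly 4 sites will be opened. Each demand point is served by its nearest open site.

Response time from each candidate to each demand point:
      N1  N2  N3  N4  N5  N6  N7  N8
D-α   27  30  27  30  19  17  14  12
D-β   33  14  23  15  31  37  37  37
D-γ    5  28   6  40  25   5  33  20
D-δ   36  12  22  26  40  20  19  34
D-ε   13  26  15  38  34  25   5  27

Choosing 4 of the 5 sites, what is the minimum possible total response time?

81

Open {D-α, D-β, D-γ, D-ε}.
  N1→D-γ 5, N2→D-β 14, N3→D-γ 6, N4→D-β 15, N5→D-α 19, N6→D-γ 5, N7→D-ε 5, N8→D-α 12  ⇒ total 81.
Compare {D-α, D-β, D-γ, D-δ}: total 88.
Compare {D-α, D-γ, D-δ, D-ε}: total 90.
No size-4 selection does better; minimum is 81.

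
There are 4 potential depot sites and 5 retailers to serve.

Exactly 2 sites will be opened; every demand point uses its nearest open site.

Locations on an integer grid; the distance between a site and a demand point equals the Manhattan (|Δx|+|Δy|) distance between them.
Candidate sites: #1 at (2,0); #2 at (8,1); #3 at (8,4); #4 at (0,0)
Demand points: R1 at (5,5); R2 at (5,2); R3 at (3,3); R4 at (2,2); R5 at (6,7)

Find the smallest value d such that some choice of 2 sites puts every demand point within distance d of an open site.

5

Open {#1, #3}.
  Farthest demand point is R2 at distance 5 (to #1); all others are ≤ 5.
With {#3, #4} the worst case is 6.
With {#2, #3} the worst case is 7.
No size-2 selection achieves below 5.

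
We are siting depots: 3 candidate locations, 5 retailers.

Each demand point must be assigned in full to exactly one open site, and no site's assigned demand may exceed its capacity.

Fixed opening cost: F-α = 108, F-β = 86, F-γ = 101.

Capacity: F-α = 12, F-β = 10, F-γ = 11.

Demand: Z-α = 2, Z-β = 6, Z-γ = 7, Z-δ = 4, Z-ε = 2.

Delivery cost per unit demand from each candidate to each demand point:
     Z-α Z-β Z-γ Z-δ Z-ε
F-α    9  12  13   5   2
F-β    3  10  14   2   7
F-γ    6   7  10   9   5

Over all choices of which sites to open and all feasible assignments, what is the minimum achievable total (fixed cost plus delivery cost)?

347

Open {F-β, F-γ}; cheapest assignment that respects the capacities:
  F-β (cap 10, load 10): Z-β, Z-δ — cost 6×10 + 4×2 = 68
  F-γ (cap 11, load 11): Z-α, Z-γ, Z-ε — cost 2×6 + 7×10 + 2×5 = 92
  Shipping 160, fixed 187 → total 347.
  Any other capacity-feasible assignment to {F-β, F-γ} ships for at least 160.
Compare {F-α, F-β}: its best feasible assignment gives total 375.
Compare {F-α, F-γ}: its best feasible assignment gives total 384.
Every other set of open sites that can feasibly serve all demand totals ≥ 375 even under its best assignment. Minimum: 347.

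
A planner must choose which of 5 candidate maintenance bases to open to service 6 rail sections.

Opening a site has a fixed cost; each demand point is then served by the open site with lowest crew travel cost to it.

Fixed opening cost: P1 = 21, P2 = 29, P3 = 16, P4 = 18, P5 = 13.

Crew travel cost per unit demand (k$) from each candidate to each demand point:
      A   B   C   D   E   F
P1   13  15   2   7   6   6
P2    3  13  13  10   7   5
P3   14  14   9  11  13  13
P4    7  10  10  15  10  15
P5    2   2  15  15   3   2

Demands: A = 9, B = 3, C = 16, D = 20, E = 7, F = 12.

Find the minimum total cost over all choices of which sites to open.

Open {P1, P5}: assign each demand point to its cheapest open site.
  A→P5 9×2=18, B→P5 3×2=6, C→P1 16×2=32, D→P1 20×7=140, E→P5 7×3=21, F→P5 12×2=24
  crew travel cost 241, fixed 34 → total 275.
Compare {P1, P3, P5}: crew travel cost 241 + fixed 50 = 291.
Compare {P1, P4, P5}: crew travel cost 241 + fixed 52 = 293.
Compare {P1, P2, P5}: crew travel cost 241 + fixed 63 = 304.
All other subsets cost ≥ 291. Minimum total cost: 275.

275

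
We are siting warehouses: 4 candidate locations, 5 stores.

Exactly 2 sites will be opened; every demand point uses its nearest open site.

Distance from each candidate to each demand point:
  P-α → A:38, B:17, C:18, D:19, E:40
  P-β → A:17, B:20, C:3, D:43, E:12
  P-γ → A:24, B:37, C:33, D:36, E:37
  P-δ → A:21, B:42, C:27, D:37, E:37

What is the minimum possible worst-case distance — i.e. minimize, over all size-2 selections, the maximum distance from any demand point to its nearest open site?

19

Open {P-α, P-β}.
  Farthest demand point is D at distance 19 (to P-α); all others are ≤ 19.
With {P-β, P-γ} the worst case is 36.
With {P-α, P-γ} the worst case is 37.
No size-2 selection achieves below 19.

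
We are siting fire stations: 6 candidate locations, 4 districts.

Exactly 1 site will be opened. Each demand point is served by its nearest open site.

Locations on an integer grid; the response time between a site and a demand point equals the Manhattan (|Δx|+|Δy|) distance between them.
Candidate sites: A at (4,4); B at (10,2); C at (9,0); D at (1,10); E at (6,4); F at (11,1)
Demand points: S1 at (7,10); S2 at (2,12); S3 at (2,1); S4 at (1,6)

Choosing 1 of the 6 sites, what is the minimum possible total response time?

Open {D}.
  S1→D 6, S2→D 3, S3→D 10, S4→D 4  ⇒ total 23.
Compare {A}: total 29.
Compare {E}: total 33.
No size-1 selection does better; minimum is 23.

23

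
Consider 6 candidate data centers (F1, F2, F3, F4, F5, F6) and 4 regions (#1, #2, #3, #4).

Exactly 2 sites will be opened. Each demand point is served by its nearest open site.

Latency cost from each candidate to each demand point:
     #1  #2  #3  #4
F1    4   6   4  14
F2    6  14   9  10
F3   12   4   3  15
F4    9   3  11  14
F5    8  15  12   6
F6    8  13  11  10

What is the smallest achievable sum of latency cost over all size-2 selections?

20

Open {F1, F5}.
  #1→F1 4, #2→F1 6, #3→F1 4, #4→F5 6  ⇒ total 20.
Compare {F3, F5}: total 21.
Compare {F2, F3}: total 23.
No size-2 selection does better; minimum is 20.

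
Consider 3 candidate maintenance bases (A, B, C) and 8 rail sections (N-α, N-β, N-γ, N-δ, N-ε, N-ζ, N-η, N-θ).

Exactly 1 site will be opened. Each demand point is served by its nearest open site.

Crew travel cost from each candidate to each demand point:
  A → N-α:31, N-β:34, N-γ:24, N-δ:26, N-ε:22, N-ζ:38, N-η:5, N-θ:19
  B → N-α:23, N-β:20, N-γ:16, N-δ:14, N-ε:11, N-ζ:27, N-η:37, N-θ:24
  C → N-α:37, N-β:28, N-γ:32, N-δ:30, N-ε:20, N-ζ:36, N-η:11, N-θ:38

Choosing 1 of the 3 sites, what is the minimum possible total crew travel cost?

Open {B}.
  N-α→B 23, N-β→B 20, N-γ→B 16, N-δ→B 14, N-ε→B 11, N-ζ→B 27, N-η→B 37, N-θ→B 24  ⇒ total 172.
Compare {A}: total 199.
Compare {C}: total 232.

172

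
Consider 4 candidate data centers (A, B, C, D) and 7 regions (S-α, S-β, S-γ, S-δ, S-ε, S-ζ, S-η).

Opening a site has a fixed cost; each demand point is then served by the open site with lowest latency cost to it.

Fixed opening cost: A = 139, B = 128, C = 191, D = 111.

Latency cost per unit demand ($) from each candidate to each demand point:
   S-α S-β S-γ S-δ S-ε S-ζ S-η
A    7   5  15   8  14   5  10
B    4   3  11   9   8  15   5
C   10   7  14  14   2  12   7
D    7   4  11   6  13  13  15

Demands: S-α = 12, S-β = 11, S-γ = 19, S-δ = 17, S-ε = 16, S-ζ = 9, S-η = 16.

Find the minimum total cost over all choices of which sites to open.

Open {B}: assign each demand point to its cheapest open site.
  S-α→B 12×4=48, S-β→B 11×3=33, S-γ→B 19×11=209, S-δ→B 17×9=153, S-ε→B 16×8=128, S-ζ→B 9×15=135, S-η→B 16×5=80
  latency cost 786, fixed 128 → total 914.
Compare {A, B}: latency cost 679 + fixed 267 = 946.
Compare {B, D}: latency cost 717 + fixed 239 = 956.
Compare {B, C}: latency cost 663 + fixed 319 = 982.
All other subsets cost ≥ 946. Minimum total cost: 914.

914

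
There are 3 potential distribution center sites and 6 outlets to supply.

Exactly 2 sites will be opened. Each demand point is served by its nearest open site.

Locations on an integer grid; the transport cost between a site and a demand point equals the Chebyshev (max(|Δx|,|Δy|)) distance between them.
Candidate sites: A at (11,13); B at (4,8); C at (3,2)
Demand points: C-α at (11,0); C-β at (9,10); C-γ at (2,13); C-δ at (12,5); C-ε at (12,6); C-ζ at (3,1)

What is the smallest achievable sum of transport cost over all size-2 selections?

Open {B, C}.
  C-α→B 8, C-β→B 5, C-γ→B 5, C-δ→B 8, C-ε→B 8, C-ζ→C 1  ⇒ total 35.
Compare {A, C}: total 36.
Compare {A, B}: total 38.

35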